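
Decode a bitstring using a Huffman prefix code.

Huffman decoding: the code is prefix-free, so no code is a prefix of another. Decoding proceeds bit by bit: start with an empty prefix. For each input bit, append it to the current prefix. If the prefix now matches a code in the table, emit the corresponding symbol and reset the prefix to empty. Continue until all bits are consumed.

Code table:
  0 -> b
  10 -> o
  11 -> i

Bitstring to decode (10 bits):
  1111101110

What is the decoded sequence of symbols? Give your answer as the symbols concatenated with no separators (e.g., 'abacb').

Bit 0: prefix='1' (no match yet)
Bit 1: prefix='11' -> emit 'i', reset
Bit 2: prefix='1' (no match yet)
Bit 3: prefix='11' -> emit 'i', reset
Bit 4: prefix='1' (no match yet)
Bit 5: prefix='10' -> emit 'o', reset
Bit 6: prefix='1' (no match yet)
Bit 7: prefix='11' -> emit 'i', reset
Bit 8: prefix='1' (no match yet)
Bit 9: prefix='10' -> emit 'o', reset

Answer: iioio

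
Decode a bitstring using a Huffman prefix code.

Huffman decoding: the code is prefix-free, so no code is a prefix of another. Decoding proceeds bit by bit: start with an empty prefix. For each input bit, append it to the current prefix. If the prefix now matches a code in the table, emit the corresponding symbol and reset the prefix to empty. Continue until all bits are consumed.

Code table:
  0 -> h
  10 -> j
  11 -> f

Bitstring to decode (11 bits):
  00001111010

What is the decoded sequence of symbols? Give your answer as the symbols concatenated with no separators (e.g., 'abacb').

Bit 0: prefix='0' -> emit 'h', reset
Bit 1: prefix='0' -> emit 'h', reset
Bit 2: prefix='0' -> emit 'h', reset
Bit 3: prefix='0' -> emit 'h', reset
Bit 4: prefix='1' (no match yet)
Bit 5: prefix='11' -> emit 'f', reset
Bit 6: prefix='1' (no match yet)
Bit 7: prefix='11' -> emit 'f', reset
Bit 8: prefix='0' -> emit 'h', reset
Bit 9: prefix='1' (no match yet)
Bit 10: prefix='10' -> emit 'j', reset

Answer: hhhhffhj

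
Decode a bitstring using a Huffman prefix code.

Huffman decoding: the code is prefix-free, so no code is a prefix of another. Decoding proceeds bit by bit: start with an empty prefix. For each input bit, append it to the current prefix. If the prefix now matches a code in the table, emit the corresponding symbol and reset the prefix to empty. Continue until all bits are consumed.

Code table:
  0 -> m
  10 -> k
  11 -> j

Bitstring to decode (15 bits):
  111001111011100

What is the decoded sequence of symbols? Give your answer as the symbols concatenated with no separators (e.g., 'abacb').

Answer: jkmjjmjkm

Derivation:
Bit 0: prefix='1' (no match yet)
Bit 1: prefix='11' -> emit 'j', reset
Bit 2: prefix='1' (no match yet)
Bit 3: prefix='10' -> emit 'k', reset
Bit 4: prefix='0' -> emit 'm', reset
Bit 5: prefix='1' (no match yet)
Bit 6: prefix='11' -> emit 'j', reset
Bit 7: prefix='1' (no match yet)
Bit 8: prefix='11' -> emit 'j', reset
Bit 9: prefix='0' -> emit 'm', reset
Bit 10: prefix='1' (no match yet)
Bit 11: prefix='11' -> emit 'j', reset
Bit 12: prefix='1' (no match yet)
Bit 13: prefix='10' -> emit 'k', reset
Bit 14: prefix='0' -> emit 'm', reset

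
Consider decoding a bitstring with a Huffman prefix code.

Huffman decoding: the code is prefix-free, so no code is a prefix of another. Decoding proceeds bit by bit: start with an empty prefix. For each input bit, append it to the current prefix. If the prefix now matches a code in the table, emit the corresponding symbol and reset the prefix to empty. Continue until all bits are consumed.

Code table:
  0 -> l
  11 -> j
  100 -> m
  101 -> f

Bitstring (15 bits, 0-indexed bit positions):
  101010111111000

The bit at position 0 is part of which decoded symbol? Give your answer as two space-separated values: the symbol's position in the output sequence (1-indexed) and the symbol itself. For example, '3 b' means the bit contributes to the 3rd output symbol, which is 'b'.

Bit 0: prefix='1' (no match yet)
Bit 1: prefix='10' (no match yet)
Bit 2: prefix='101' -> emit 'f', reset
Bit 3: prefix='0' -> emit 'l', reset
Bit 4: prefix='1' (no match yet)

Answer: 1 f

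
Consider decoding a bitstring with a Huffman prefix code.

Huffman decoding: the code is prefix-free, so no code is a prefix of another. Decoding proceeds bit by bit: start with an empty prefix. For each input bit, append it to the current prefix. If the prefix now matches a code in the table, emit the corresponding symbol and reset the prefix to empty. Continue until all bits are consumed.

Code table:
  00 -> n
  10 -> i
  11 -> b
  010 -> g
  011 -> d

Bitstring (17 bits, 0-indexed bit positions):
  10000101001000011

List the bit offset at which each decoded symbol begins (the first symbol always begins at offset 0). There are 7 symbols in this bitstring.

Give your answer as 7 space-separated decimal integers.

Bit 0: prefix='1' (no match yet)
Bit 1: prefix='10' -> emit 'i', reset
Bit 2: prefix='0' (no match yet)
Bit 3: prefix='00' -> emit 'n', reset
Bit 4: prefix='0' (no match yet)
Bit 5: prefix='01' (no match yet)
Bit 6: prefix='010' -> emit 'g', reset
Bit 7: prefix='1' (no match yet)
Bit 8: prefix='10' -> emit 'i', reset
Bit 9: prefix='0' (no match yet)
Bit 10: prefix='01' (no match yet)
Bit 11: prefix='010' -> emit 'g', reset
Bit 12: prefix='0' (no match yet)
Bit 13: prefix='00' -> emit 'n', reset
Bit 14: prefix='0' (no match yet)
Bit 15: prefix='01' (no match yet)
Bit 16: prefix='011' -> emit 'd', reset

Answer: 0 2 4 7 9 12 14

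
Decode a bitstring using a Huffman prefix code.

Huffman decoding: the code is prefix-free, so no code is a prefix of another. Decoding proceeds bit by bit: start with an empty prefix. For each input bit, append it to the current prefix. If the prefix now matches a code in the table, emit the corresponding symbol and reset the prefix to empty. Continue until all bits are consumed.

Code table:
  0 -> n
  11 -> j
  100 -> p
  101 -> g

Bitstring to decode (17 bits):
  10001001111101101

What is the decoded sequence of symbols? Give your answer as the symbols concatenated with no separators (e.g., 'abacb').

Bit 0: prefix='1' (no match yet)
Bit 1: prefix='10' (no match yet)
Bit 2: prefix='100' -> emit 'p', reset
Bit 3: prefix='0' -> emit 'n', reset
Bit 4: prefix='1' (no match yet)
Bit 5: prefix='10' (no match yet)
Bit 6: prefix='100' -> emit 'p', reset
Bit 7: prefix='1' (no match yet)
Bit 8: prefix='11' -> emit 'j', reset
Bit 9: prefix='1' (no match yet)
Bit 10: prefix='11' -> emit 'j', reset
Bit 11: prefix='1' (no match yet)
Bit 12: prefix='10' (no match yet)
Bit 13: prefix='101' -> emit 'g', reset
Bit 14: prefix='1' (no match yet)
Bit 15: prefix='10' (no match yet)
Bit 16: prefix='101' -> emit 'g', reset

Answer: pnpjjgg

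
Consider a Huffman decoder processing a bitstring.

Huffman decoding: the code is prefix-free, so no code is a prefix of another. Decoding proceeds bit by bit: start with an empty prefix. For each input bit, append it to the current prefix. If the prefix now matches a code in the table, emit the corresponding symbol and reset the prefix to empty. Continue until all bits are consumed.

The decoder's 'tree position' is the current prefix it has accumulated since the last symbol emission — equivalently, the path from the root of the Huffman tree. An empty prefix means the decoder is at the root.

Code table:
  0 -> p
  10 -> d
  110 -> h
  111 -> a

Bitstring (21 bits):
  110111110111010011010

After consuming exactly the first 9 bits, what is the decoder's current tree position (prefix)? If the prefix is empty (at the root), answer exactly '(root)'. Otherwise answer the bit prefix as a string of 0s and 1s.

Answer: (root)

Derivation:
Bit 0: prefix='1' (no match yet)
Bit 1: prefix='11' (no match yet)
Bit 2: prefix='110' -> emit 'h', reset
Bit 3: prefix='1' (no match yet)
Bit 4: prefix='11' (no match yet)
Bit 5: prefix='111' -> emit 'a', reset
Bit 6: prefix='1' (no match yet)
Bit 7: prefix='11' (no match yet)
Bit 8: prefix='110' -> emit 'h', reset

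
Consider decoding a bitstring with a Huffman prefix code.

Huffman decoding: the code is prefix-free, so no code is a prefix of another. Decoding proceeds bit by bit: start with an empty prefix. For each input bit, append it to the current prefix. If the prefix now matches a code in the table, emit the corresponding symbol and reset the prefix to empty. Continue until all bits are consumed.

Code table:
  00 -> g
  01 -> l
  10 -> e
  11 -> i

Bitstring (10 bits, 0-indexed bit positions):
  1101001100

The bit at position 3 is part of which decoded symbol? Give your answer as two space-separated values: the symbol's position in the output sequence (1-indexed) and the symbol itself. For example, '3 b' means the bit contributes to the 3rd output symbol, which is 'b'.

Answer: 2 l

Derivation:
Bit 0: prefix='1' (no match yet)
Bit 1: prefix='11' -> emit 'i', reset
Bit 2: prefix='0' (no match yet)
Bit 3: prefix='01' -> emit 'l', reset
Bit 4: prefix='0' (no match yet)
Bit 5: prefix='00' -> emit 'g', reset
Bit 6: prefix='1' (no match yet)
Bit 7: prefix='11' -> emit 'i', reset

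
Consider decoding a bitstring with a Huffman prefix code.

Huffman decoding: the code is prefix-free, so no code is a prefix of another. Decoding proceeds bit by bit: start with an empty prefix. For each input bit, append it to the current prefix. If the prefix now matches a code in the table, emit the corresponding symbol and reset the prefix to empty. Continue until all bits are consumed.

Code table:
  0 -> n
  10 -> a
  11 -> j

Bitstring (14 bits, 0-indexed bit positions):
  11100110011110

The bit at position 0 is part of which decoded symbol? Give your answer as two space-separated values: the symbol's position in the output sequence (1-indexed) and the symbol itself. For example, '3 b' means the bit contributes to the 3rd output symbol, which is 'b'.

Answer: 1 j

Derivation:
Bit 0: prefix='1' (no match yet)
Bit 1: prefix='11' -> emit 'j', reset
Bit 2: prefix='1' (no match yet)
Bit 3: prefix='10' -> emit 'a', reset
Bit 4: prefix='0' -> emit 'n', reset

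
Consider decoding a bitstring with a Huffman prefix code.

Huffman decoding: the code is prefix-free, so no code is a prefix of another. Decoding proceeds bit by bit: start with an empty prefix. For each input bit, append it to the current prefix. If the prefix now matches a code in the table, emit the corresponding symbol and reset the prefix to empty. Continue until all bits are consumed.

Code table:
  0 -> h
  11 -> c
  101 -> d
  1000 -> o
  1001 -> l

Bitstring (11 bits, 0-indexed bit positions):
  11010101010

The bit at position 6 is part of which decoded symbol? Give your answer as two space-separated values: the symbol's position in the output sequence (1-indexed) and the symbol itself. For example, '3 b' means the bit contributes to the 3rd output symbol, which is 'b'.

Bit 0: prefix='1' (no match yet)
Bit 1: prefix='11' -> emit 'c', reset
Bit 2: prefix='0' -> emit 'h', reset
Bit 3: prefix='1' (no match yet)
Bit 4: prefix='10' (no match yet)
Bit 5: prefix='101' -> emit 'd', reset
Bit 6: prefix='0' -> emit 'h', reset
Bit 7: prefix='1' (no match yet)
Bit 8: prefix='10' (no match yet)
Bit 9: prefix='101' -> emit 'd', reset
Bit 10: prefix='0' -> emit 'h', reset

Answer: 4 h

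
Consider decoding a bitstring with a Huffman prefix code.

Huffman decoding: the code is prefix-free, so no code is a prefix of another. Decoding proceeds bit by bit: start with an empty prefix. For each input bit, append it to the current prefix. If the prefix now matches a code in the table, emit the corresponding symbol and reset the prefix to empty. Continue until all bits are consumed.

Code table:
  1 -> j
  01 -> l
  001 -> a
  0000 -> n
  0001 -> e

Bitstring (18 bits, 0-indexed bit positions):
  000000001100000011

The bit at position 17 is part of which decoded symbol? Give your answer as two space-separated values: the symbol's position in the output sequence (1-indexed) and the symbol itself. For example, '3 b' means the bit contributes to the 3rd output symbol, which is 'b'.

Bit 0: prefix='0' (no match yet)
Bit 1: prefix='00' (no match yet)
Bit 2: prefix='000' (no match yet)
Bit 3: prefix='0000' -> emit 'n', reset
Bit 4: prefix='0' (no match yet)
Bit 5: prefix='00' (no match yet)
Bit 6: prefix='000' (no match yet)
Bit 7: prefix='0000' -> emit 'n', reset
Bit 8: prefix='1' -> emit 'j', reset
Bit 9: prefix='1' -> emit 'j', reset
Bit 10: prefix='0' (no match yet)
Bit 11: prefix='00' (no match yet)
Bit 12: prefix='000' (no match yet)
Bit 13: prefix='0000' -> emit 'n', reset
Bit 14: prefix='0' (no match yet)
Bit 15: prefix='00' (no match yet)
Bit 16: prefix='001' -> emit 'a', reset
Bit 17: prefix='1' -> emit 'j', reset

Answer: 7 j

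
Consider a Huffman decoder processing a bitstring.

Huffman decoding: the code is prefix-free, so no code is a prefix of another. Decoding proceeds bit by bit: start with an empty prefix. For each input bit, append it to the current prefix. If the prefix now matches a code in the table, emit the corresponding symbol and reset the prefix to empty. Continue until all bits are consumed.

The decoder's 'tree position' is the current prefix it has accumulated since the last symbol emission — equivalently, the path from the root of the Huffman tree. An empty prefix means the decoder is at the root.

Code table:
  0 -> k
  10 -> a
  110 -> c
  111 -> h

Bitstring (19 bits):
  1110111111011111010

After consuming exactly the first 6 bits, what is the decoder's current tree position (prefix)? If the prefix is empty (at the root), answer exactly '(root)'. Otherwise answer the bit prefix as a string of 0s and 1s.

Answer: 11

Derivation:
Bit 0: prefix='1' (no match yet)
Bit 1: prefix='11' (no match yet)
Bit 2: prefix='111' -> emit 'h', reset
Bit 3: prefix='0' -> emit 'k', reset
Bit 4: prefix='1' (no match yet)
Bit 5: prefix='11' (no match yet)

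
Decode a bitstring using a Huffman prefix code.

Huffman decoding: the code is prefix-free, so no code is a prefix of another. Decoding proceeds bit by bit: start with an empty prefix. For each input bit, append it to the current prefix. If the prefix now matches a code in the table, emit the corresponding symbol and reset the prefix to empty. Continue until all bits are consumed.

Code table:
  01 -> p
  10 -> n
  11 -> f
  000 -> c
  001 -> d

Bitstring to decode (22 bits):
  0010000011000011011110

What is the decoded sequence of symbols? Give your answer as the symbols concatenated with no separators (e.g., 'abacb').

Bit 0: prefix='0' (no match yet)
Bit 1: prefix='00' (no match yet)
Bit 2: prefix='001' -> emit 'd', reset
Bit 3: prefix='0' (no match yet)
Bit 4: prefix='00' (no match yet)
Bit 5: prefix='000' -> emit 'c', reset
Bit 6: prefix='0' (no match yet)
Bit 7: prefix='00' (no match yet)
Bit 8: prefix='001' -> emit 'd', reset
Bit 9: prefix='1' (no match yet)
Bit 10: prefix='10' -> emit 'n', reset
Bit 11: prefix='0' (no match yet)
Bit 12: prefix='00' (no match yet)
Bit 13: prefix='000' -> emit 'c', reset
Bit 14: prefix='1' (no match yet)
Bit 15: prefix='11' -> emit 'f', reset
Bit 16: prefix='0' (no match yet)
Bit 17: prefix='01' -> emit 'p', reset
Bit 18: prefix='1' (no match yet)
Bit 19: prefix='11' -> emit 'f', reset
Bit 20: prefix='1' (no match yet)
Bit 21: prefix='10' -> emit 'n', reset

Answer: dcdncfpfn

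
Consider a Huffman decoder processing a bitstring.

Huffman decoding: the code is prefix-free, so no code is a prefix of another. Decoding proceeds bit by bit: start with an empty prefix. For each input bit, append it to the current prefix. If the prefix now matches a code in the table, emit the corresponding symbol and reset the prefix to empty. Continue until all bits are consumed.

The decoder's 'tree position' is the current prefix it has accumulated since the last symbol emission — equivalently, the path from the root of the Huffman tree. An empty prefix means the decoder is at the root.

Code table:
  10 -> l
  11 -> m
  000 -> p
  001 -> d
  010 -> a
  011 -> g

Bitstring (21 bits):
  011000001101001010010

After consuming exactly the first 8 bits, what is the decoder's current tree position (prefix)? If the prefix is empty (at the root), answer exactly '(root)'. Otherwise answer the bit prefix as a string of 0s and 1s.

Answer: 00

Derivation:
Bit 0: prefix='0' (no match yet)
Bit 1: prefix='01' (no match yet)
Bit 2: prefix='011' -> emit 'g', reset
Bit 3: prefix='0' (no match yet)
Bit 4: prefix='00' (no match yet)
Bit 5: prefix='000' -> emit 'p', reset
Bit 6: prefix='0' (no match yet)
Bit 7: prefix='00' (no match yet)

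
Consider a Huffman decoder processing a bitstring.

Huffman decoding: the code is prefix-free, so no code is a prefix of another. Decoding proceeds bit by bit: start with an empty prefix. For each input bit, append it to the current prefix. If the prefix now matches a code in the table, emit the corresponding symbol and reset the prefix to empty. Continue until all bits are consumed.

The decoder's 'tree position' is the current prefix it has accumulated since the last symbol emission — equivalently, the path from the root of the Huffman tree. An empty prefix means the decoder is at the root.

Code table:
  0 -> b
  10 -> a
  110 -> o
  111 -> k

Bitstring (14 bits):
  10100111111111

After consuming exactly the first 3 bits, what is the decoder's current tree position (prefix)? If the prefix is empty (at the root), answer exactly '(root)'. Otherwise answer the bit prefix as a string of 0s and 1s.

Bit 0: prefix='1' (no match yet)
Bit 1: prefix='10' -> emit 'a', reset
Bit 2: prefix='1' (no match yet)

Answer: 1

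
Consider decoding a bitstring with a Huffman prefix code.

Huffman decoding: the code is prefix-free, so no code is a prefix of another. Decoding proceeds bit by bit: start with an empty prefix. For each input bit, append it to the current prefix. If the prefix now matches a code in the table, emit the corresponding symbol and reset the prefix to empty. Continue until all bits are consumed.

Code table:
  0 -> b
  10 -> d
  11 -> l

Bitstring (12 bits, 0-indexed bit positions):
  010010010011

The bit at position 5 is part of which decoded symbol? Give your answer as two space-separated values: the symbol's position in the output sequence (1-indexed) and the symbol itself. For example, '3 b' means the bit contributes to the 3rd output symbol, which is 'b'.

Answer: 4 d

Derivation:
Bit 0: prefix='0' -> emit 'b', reset
Bit 1: prefix='1' (no match yet)
Bit 2: prefix='10' -> emit 'd', reset
Bit 3: prefix='0' -> emit 'b', reset
Bit 4: prefix='1' (no match yet)
Bit 5: prefix='10' -> emit 'd', reset
Bit 6: prefix='0' -> emit 'b', reset
Bit 7: prefix='1' (no match yet)
Bit 8: prefix='10' -> emit 'd', reset
Bit 9: prefix='0' -> emit 'b', reset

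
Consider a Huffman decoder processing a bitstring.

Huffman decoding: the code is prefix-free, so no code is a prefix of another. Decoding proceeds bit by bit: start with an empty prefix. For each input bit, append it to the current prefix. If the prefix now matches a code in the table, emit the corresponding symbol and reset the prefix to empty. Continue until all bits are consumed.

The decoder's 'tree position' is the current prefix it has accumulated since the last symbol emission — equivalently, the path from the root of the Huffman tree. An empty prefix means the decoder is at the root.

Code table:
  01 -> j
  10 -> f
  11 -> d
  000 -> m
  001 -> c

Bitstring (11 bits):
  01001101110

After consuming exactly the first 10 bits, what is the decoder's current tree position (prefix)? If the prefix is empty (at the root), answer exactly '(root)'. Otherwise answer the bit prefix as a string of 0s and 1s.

Answer: 1

Derivation:
Bit 0: prefix='0' (no match yet)
Bit 1: prefix='01' -> emit 'j', reset
Bit 2: prefix='0' (no match yet)
Bit 3: prefix='00' (no match yet)
Bit 4: prefix='001' -> emit 'c', reset
Bit 5: prefix='1' (no match yet)
Bit 6: prefix='10' -> emit 'f', reset
Bit 7: prefix='1' (no match yet)
Bit 8: prefix='11' -> emit 'd', reset
Bit 9: prefix='1' (no match yet)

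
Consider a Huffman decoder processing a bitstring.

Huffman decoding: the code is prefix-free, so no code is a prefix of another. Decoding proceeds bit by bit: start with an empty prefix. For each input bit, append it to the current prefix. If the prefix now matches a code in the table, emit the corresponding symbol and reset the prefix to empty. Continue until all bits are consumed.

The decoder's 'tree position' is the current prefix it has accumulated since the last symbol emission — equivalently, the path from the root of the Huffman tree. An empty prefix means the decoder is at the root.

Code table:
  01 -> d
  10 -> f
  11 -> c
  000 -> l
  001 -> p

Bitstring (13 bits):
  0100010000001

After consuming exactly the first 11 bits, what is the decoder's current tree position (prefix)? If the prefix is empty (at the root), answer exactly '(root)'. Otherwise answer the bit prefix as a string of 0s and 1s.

Answer: 0

Derivation:
Bit 0: prefix='0' (no match yet)
Bit 1: prefix='01' -> emit 'd', reset
Bit 2: prefix='0' (no match yet)
Bit 3: prefix='00' (no match yet)
Bit 4: prefix='000' -> emit 'l', reset
Bit 5: prefix='1' (no match yet)
Bit 6: prefix='10' -> emit 'f', reset
Bit 7: prefix='0' (no match yet)
Bit 8: prefix='00' (no match yet)
Bit 9: prefix='000' -> emit 'l', reset
Bit 10: prefix='0' (no match yet)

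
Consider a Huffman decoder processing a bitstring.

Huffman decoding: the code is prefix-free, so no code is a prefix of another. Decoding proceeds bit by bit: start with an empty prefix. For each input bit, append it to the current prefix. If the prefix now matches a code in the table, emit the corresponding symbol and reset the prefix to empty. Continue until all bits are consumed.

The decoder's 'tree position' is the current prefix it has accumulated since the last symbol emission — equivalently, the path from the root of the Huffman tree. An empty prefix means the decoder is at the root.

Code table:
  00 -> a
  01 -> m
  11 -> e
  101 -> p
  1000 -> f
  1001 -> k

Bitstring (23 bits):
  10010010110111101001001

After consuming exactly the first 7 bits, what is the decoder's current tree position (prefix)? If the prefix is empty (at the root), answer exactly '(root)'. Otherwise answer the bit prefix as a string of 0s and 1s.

Answer: 1

Derivation:
Bit 0: prefix='1' (no match yet)
Bit 1: prefix='10' (no match yet)
Bit 2: prefix='100' (no match yet)
Bit 3: prefix='1001' -> emit 'k', reset
Bit 4: prefix='0' (no match yet)
Bit 5: prefix='00' -> emit 'a', reset
Bit 6: prefix='1' (no match yet)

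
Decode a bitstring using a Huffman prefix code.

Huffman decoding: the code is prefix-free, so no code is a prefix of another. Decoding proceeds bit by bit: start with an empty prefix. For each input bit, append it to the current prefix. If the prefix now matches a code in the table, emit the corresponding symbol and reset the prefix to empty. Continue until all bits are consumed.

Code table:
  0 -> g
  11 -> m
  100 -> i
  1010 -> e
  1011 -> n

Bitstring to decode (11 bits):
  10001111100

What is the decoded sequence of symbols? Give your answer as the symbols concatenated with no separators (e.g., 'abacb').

Bit 0: prefix='1' (no match yet)
Bit 1: prefix='10' (no match yet)
Bit 2: prefix='100' -> emit 'i', reset
Bit 3: prefix='0' -> emit 'g', reset
Bit 4: prefix='1' (no match yet)
Bit 5: prefix='11' -> emit 'm', reset
Bit 6: prefix='1' (no match yet)
Bit 7: prefix='11' -> emit 'm', reset
Bit 8: prefix='1' (no match yet)
Bit 9: prefix='10' (no match yet)
Bit 10: prefix='100' -> emit 'i', reset

Answer: igmmi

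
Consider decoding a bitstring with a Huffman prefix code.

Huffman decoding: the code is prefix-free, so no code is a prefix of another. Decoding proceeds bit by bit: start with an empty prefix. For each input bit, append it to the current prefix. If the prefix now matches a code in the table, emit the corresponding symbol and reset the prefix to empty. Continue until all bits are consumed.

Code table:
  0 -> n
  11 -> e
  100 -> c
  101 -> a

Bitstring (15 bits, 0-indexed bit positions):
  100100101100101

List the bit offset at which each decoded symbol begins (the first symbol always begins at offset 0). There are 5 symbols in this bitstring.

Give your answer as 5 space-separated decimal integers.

Answer: 0 3 6 9 12

Derivation:
Bit 0: prefix='1' (no match yet)
Bit 1: prefix='10' (no match yet)
Bit 2: prefix='100' -> emit 'c', reset
Bit 3: prefix='1' (no match yet)
Bit 4: prefix='10' (no match yet)
Bit 5: prefix='100' -> emit 'c', reset
Bit 6: prefix='1' (no match yet)
Bit 7: prefix='10' (no match yet)
Bit 8: prefix='101' -> emit 'a', reset
Bit 9: prefix='1' (no match yet)
Bit 10: prefix='10' (no match yet)
Bit 11: prefix='100' -> emit 'c', reset
Bit 12: prefix='1' (no match yet)
Bit 13: prefix='10' (no match yet)
Bit 14: prefix='101' -> emit 'a', reset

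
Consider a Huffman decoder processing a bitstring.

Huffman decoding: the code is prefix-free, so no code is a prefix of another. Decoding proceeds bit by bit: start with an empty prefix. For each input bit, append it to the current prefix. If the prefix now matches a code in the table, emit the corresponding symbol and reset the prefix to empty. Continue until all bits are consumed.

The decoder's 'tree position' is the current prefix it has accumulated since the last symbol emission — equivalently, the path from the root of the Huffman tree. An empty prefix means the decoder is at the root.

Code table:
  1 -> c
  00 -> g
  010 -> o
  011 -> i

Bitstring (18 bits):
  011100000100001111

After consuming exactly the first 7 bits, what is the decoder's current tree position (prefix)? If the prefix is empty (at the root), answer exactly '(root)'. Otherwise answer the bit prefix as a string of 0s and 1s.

Answer: 0

Derivation:
Bit 0: prefix='0' (no match yet)
Bit 1: prefix='01' (no match yet)
Bit 2: prefix='011' -> emit 'i', reset
Bit 3: prefix='1' -> emit 'c', reset
Bit 4: prefix='0' (no match yet)
Bit 5: prefix='00' -> emit 'g', reset
Bit 6: prefix='0' (no match yet)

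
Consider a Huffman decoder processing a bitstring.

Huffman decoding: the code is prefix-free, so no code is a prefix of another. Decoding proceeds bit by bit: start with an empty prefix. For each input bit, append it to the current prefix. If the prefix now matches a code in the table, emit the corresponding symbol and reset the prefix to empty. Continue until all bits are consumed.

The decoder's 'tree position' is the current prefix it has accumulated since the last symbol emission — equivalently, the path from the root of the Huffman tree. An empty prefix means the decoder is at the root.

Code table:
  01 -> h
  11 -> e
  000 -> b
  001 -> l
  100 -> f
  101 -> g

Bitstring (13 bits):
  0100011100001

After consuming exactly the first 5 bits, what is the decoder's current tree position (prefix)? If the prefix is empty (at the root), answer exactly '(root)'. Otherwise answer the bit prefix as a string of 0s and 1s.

Bit 0: prefix='0' (no match yet)
Bit 1: prefix='01' -> emit 'h', reset
Bit 2: prefix='0' (no match yet)
Bit 3: prefix='00' (no match yet)
Bit 4: prefix='000' -> emit 'b', reset

Answer: (root)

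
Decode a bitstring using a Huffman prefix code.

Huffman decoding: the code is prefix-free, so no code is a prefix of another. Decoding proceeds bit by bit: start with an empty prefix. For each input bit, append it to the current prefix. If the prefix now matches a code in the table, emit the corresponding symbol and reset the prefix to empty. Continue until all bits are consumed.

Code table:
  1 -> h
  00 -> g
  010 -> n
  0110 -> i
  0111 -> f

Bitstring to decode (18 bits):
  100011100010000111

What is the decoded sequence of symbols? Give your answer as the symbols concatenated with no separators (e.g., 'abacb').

Answer: hgfgngf

Derivation:
Bit 0: prefix='1' -> emit 'h', reset
Bit 1: prefix='0' (no match yet)
Bit 2: prefix='00' -> emit 'g', reset
Bit 3: prefix='0' (no match yet)
Bit 4: prefix='01' (no match yet)
Bit 5: prefix='011' (no match yet)
Bit 6: prefix='0111' -> emit 'f', reset
Bit 7: prefix='0' (no match yet)
Bit 8: prefix='00' -> emit 'g', reset
Bit 9: prefix='0' (no match yet)
Bit 10: prefix='01' (no match yet)
Bit 11: prefix='010' -> emit 'n', reset
Bit 12: prefix='0' (no match yet)
Bit 13: prefix='00' -> emit 'g', reset
Bit 14: prefix='0' (no match yet)
Bit 15: prefix='01' (no match yet)
Bit 16: prefix='011' (no match yet)
Bit 17: prefix='0111' -> emit 'f', reset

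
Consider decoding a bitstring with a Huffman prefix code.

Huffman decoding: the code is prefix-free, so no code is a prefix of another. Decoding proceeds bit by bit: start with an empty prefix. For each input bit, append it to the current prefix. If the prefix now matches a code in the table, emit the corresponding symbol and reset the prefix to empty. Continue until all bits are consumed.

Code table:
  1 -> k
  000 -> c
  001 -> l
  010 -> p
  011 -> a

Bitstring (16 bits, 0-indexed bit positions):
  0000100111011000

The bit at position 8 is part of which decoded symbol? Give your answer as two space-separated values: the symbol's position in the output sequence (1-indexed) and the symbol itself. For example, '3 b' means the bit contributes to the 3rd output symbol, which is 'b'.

Answer: 3 a

Derivation:
Bit 0: prefix='0' (no match yet)
Bit 1: prefix='00' (no match yet)
Bit 2: prefix='000' -> emit 'c', reset
Bit 3: prefix='0' (no match yet)
Bit 4: prefix='01' (no match yet)
Bit 5: prefix='010' -> emit 'p', reset
Bit 6: prefix='0' (no match yet)
Bit 7: prefix='01' (no match yet)
Bit 8: prefix='011' -> emit 'a', reset
Bit 9: prefix='1' -> emit 'k', reset
Bit 10: prefix='0' (no match yet)
Bit 11: prefix='01' (no match yet)
Bit 12: prefix='011' -> emit 'a', reset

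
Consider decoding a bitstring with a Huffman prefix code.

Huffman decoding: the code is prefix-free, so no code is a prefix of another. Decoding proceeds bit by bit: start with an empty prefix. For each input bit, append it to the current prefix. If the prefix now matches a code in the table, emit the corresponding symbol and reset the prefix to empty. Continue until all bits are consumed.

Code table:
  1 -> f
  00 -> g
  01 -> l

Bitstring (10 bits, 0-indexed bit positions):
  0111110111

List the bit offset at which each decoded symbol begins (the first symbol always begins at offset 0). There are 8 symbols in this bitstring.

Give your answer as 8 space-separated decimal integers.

Answer: 0 2 3 4 5 6 8 9

Derivation:
Bit 0: prefix='0' (no match yet)
Bit 1: prefix='01' -> emit 'l', reset
Bit 2: prefix='1' -> emit 'f', reset
Bit 3: prefix='1' -> emit 'f', reset
Bit 4: prefix='1' -> emit 'f', reset
Bit 5: prefix='1' -> emit 'f', reset
Bit 6: prefix='0' (no match yet)
Bit 7: prefix='01' -> emit 'l', reset
Bit 8: prefix='1' -> emit 'f', reset
Bit 9: prefix='1' -> emit 'f', reset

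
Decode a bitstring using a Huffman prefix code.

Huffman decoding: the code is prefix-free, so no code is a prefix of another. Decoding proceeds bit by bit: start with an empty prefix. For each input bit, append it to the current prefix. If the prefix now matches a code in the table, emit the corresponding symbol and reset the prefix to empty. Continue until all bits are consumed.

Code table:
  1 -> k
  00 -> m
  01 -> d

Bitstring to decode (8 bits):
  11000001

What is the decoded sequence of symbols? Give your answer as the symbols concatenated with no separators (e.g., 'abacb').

Bit 0: prefix='1' -> emit 'k', reset
Bit 1: prefix='1' -> emit 'k', reset
Bit 2: prefix='0' (no match yet)
Bit 3: prefix='00' -> emit 'm', reset
Bit 4: prefix='0' (no match yet)
Bit 5: prefix='00' -> emit 'm', reset
Bit 6: prefix='0' (no match yet)
Bit 7: prefix='01' -> emit 'd', reset

Answer: kkmmd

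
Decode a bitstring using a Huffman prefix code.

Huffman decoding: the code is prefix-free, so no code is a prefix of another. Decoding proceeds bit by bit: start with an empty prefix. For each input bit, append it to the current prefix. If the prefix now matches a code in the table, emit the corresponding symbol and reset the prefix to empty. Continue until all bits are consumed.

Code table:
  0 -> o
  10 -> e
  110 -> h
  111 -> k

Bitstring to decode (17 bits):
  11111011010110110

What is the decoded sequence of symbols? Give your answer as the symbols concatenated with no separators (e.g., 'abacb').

Bit 0: prefix='1' (no match yet)
Bit 1: prefix='11' (no match yet)
Bit 2: prefix='111' -> emit 'k', reset
Bit 3: prefix='1' (no match yet)
Bit 4: prefix='11' (no match yet)
Bit 5: prefix='110' -> emit 'h', reset
Bit 6: prefix='1' (no match yet)
Bit 7: prefix='11' (no match yet)
Bit 8: prefix='110' -> emit 'h', reset
Bit 9: prefix='1' (no match yet)
Bit 10: prefix='10' -> emit 'e', reset
Bit 11: prefix='1' (no match yet)
Bit 12: prefix='11' (no match yet)
Bit 13: prefix='110' -> emit 'h', reset
Bit 14: prefix='1' (no match yet)
Bit 15: prefix='11' (no match yet)
Bit 16: prefix='110' -> emit 'h', reset

Answer: khhehh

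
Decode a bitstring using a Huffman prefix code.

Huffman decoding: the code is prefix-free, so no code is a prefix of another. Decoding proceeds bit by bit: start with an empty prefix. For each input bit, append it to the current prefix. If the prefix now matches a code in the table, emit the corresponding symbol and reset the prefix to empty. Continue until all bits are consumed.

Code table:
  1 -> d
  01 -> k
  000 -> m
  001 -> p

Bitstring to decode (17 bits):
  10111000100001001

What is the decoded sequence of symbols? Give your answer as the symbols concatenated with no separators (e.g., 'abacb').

Bit 0: prefix='1' -> emit 'd', reset
Bit 1: prefix='0' (no match yet)
Bit 2: prefix='01' -> emit 'k', reset
Bit 3: prefix='1' -> emit 'd', reset
Bit 4: prefix='1' -> emit 'd', reset
Bit 5: prefix='0' (no match yet)
Bit 6: prefix='00' (no match yet)
Bit 7: prefix='000' -> emit 'm', reset
Bit 8: prefix='1' -> emit 'd', reset
Bit 9: prefix='0' (no match yet)
Bit 10: prefix='00' (no match yet)
Bit 11: prefix='000' -> emit 'm', reset
Bit 12: prefix='0' (no match yet)
Bit 13: prefix='01' -> emit 'k', reset
Bit 14: prefix='0' (no match yet)
Bit 15: prefix='00' (no match yet)
Bit 16: prefix='001' -> emit 'p', reset

Answer: dkddmdmkp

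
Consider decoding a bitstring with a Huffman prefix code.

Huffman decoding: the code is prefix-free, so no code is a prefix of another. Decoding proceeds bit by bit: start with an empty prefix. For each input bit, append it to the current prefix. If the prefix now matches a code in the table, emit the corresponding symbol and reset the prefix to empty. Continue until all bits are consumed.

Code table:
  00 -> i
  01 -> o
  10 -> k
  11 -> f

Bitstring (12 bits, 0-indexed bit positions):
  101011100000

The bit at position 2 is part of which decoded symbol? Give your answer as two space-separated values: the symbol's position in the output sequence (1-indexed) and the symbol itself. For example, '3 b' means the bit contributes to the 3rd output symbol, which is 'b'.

Bit 0: prefix='1' (no match yet)
Bit 1: prefix='10' -> emit 'k', reset
Bit 2: prefix='1' (no match yet)
Bit 3: prefix='10' -> emit 'k', reset
Bit 4: prefix='1' (no match yet)
Bit 5: prefix='11' -> emit 'f', reset
Bit 6: prefix='1' (no match yet)

Answer: 2 k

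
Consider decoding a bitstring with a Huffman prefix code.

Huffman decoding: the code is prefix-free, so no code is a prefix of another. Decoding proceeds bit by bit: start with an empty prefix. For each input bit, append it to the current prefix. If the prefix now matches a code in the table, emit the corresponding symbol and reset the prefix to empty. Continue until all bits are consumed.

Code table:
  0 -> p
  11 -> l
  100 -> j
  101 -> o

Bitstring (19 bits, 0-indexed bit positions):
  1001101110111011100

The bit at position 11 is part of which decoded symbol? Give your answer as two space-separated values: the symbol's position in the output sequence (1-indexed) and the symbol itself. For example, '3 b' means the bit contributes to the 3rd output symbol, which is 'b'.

Bit 0: prefix='1' (no match yet)
Bit 1: prefix='10' (no match yet)
Bit 2: prefix='100' -> emit 'j', reset
Bit 3: prefix='1' (no match yet)
Bit 4: prefix='11' -> emit 'l', reset
Bit 5: prefix='0' -> emit 'p', reset
Bit 6: prefix='1' (no match yet)
Bit 7: prefix='11' -> emit 'l', reset
Bit 8: prefix='1' (no match yet)
Bit 9: prefix='10' (no match yet)
Bit 10: prefix='101' -> emit 'o', reset
Bit 11: prefix='1' (no match yet)
Bit 12: prefix='11' -> emit 'l', reset
Bit 13: prefix='0' -> emit 'p', reset
Bit 14: prefix='1' (no match yet)
Bit 15: prefix='11' -> emit 'l', reset

Answer: 6 l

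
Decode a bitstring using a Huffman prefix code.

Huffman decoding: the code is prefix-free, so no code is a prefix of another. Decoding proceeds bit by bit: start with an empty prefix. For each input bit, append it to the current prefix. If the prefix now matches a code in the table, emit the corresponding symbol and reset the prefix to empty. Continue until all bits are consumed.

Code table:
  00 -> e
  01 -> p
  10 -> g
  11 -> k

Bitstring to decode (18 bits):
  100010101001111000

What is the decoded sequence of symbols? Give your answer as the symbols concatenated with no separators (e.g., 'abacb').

Answer: gegggpkge

Derivation:
Bit 0: prefix='1' (no match yet)
Bit 1: prefix='10' -> emit 'g', reset
Bit 2: prefix='0' (no match yet)
Bit 3: prefix='00' -> emit 'e', reset
Bit 4: prefix='1' (no match yet)
Bit 5: prefix='10' -> emit 'g', reset
Bit 6: prefix='1' (no match yet)
Bit 7: prefix='10' -> emit 'g', reset
Bit 8: prefix='1' (no match yet)
Bit 9: prefix='10' -> emit 'g', reset
Bit 10: prefix='0' (no match yet)
Bit 11: prefix='01' -> emit 'p', reset
Bit 12: prefix='1' (no match yet)
Bit 13: prefix='11' -> emit 'k', reset
Bit 14: prefix='1' (no match yet)
Bit 15: prefix='10' -> emit 'g', reset
Bit 16: prefix='0' (no match yet)
Bit 17: prefix='00' -> emit 'e', reset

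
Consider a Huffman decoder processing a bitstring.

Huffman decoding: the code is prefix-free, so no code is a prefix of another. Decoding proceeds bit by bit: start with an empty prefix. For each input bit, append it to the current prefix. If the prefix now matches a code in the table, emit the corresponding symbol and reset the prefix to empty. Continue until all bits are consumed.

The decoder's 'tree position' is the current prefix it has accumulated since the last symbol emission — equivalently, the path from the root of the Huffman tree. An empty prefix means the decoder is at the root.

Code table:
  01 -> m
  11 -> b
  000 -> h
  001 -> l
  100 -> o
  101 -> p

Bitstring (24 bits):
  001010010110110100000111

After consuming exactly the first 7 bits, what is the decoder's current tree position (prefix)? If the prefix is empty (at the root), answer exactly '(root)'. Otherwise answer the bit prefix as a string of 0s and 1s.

Bit 0: prefix='0' (no match yet)
Bit 1: prefix='00' (no match yet)
Bit 2: prefix='001' -> emit 'l', reset
Bit 3: prefix='0' (no match yet)
Bit 4: prefix='01' -> emit 'm', reset
Bit 5: prefix='0' (no match yet)
Bit 6: prefix='00' (no match yet)

Answer: 00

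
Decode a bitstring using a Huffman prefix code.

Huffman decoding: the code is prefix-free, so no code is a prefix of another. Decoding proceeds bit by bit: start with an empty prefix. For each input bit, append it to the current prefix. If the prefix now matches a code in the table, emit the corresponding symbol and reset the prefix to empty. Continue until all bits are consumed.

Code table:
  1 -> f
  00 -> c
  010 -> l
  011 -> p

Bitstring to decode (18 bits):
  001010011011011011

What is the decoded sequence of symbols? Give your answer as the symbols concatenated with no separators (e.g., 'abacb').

Answer: cflpppp

Derivation:
Bit 0: prefix='0' (no match yet)
Bit 1: prefix='00' -> emit 'c', reset
Bit 2: prefix='1' -> emit 'f', reset
Bit 3: prefix='0' (no match yet)
Bit 4: prefix='01' (no match yet)
Bit 5: prefix='010' -> emit 'l', reset
Bit 6: prefix='0' (no match yet)
Bit 7: prefix='01' (no match yet)
Bit 8: prefix='011' -> emit 'p', reset
Bit 9: prefix='0' (no match yet)
Bit 10: prefix='01' (no match yet)
Bit 11: prefix='011' -> emit 'p', reset
Bit 12: prefix='0' (no match yet)
Bit 13: prefix='01' (no match yet)
Bit 14: prefix='011' -> emit 'p', reset
Bit 15: prefix='0' (no match yet)
Bit 16: prefix='01' (no match yet)
Bit 17: prefix='011' -> emit 'p', reset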